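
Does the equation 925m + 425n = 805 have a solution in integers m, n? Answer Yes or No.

By Bézout, 925m + 425n = 805 has integer solutions iff gcd(925, 425) | 805.
Euclid: 925 = 2·425 + 75; 425 = 5·75 + 50; 75 = 1·50 + 25; 50 = 2·25 + 0. gcd = 25; 805 mod 25 = 5. No.

No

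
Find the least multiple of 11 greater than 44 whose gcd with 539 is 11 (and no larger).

55

539 = 11·49. Any x with gcd(x, 539) = 11 is a multiple of 11, say 11s, with s coprime to 49.
Need s > 44/11, so s ≥ 5. First s ≥ 5 with gcd(s, 49) = 1 is s = 5. Thus x = 11·5 = 55.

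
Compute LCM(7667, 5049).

207009

gcd first: 7667 = 1·5049 + 2618; 5049 = 1·2618 + 2431; 2618 = 1·2431 + 187; 2431 = 13·187 + 0 → gcd = 187
lcm = 7667·5049/gcd = 38710683/187 = 207009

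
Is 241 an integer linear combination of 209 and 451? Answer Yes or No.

By Bézout, 209m + 451n = 241 has integer solutions iff gcd(209, 451) | 241.
Euclid: 451 = 2·209 + 33; 209 = 6·33 + 11; 33 = 3·11 + 0. gcd = 11; 241 mod 11 = 10. No.

No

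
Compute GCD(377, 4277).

377 = 13 · 29
4277 = 7 · 13 · 47
Common: 13 = 13

13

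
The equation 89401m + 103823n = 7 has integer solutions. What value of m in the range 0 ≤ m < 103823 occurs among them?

gcd(89401, 103823) = 1 (Euclid: 103823 = 1·89401 + 14422; 89401 = 6·14422 + 2869; 14422 = 5·2869 + 77; 2869 = 37·77 + 20; 77 = 3·20 + 17; 20 = 1·17 + 3; 17 = 5·3 + 2; 3 = 1·2 + 1; 2 = 2·1 + 0), and 1 | 7.
Extended Euclid: 89401·(36405) + 103823·(-31348) = 1. Scale by 7: m₀ = 254835.
General solution m = m₀ + 103823t; reducing mod 103823 gives m = 47189 (and n = -40634).

47189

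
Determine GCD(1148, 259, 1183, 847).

7

gcd(1148, 259): 1148 = 4·259 + 112; 259 = 2·112 + 35; 112 = 3·35 + 7; 35 = 5·7 + 0 → 7
gcd(7, 1183): 1183 = 169·7 + 0 → 7
gcd(7, 847): 847 = 121·7 + 0 → 7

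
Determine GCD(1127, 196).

49

Euclid: 1127 = 5·196 + 147; 196 = 1·147 + 49; 147 = 3·49 + 0. Last nonzero remainder: 49.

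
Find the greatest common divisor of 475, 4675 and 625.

25

gcd(475, 4675): 4675 = 9·475 + 400; 475 = 1·400 + 75; 400 = 5·75 + 25; 75 = 3·25 + 0 → 25
gcd(25, 625): 625 = 25·25 + 0 → 25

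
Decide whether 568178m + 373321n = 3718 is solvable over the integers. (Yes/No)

Yes

gcd(568178, 373321): 568178 = 1·373321 + 194857; 373321 = 1·194857 + 178464; 194857 = 1·178464 + 16393; 178464 = 10·16393 + 14534; 16393 = 1·14534 + 1859; 14534 = 7·1859 + 1521; 1859 = 1·1521 + 338; 1521 = 4·338 + 169; 338 = 2·169 + 0 → 169
169 divides 3718, so a solution exists.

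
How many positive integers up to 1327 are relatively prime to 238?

238 = 2·7·17. Inclusion–exclusion on these primes:
1327 − ⌊1327/2⌋ − ⌊1327/7⌋ − ⌊1327/17⌋ + ⌊1327/14⌋ + ⌊1327/34⌋ + ⌊1327/119⌋ − ⌊1327/238⌋ = 536

536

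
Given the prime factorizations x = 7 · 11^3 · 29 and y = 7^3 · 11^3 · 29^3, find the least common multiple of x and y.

11134383337

max exponent per prime: 7^3 · 11^3 · 29^3 = 11134383337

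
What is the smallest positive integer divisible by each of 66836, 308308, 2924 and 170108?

6909715344532

66836 = 2² · 7² · 11 · 31; 308308 = 2² · 7² · 11² · 13; 2924 = 2² · 17 · 43; 170108 = 2² · 23 · 43²
lcm takes max exponent of each prime: 2² · 7² · 11² · 13 · 17 · 23 · 31 · 43² = 6909715344532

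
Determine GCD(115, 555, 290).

5

gcd(115, 555): 555 = 4·115 + 95; 115 = 1·95 + 20; 95 = 4·20 + 15; 20 = 1·15 + 5; 15 = 3·5 + 0 → 5
gcd(5, 290): 290 = 58·5 + 0 → 5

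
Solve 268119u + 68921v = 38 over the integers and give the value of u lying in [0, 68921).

46992

Euclid: 268119 = 3·68921 + 61356; 68921 = 1·61356 + 7565; 61356 = 8·7565 + 836; 7565 = 9·836 + 41; 836 = 20·41 + 16; 41 = 2·16 + 9; 16 = 1·9 + 7; 9 = 1·7 + 2; 7 = 3·2 + 1; 2 = 2·1 + 0 → gcd = 1; 38 = 1·38.
Back-substitution yields 268119·(30256) + 68921·(-117703) = 1, so one solution is u = 30256·38 = 1149728, v = -117703·38 = -4472714.
Solutions in u differ by 68921/1 = 68921; the one in [0, 68921) is 1149728 mod 68921 = 46992.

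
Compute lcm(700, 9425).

700 = 2² · 5² · 7; 9425 = 5² · 13 · 29
max exponents: 2² · 5² · 7 · 13 · 29 = 263900

263900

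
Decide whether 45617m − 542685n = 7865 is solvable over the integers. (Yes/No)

Yes

gcd(45617, 542685): 542685 = 11·45617 + 40898; 45617 = 1·40898 + 4719; 40898 = 8·4719 + 3146; 4719 = 1·3146 + 1573; 3146 = 2·1573 + 0 → 1573
1573 divides 7865, so a solution exists.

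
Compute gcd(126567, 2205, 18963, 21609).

gcd(126567, 2205): 126567 = 57·2205 + 882; 2205 = 2·882 + 441; 882 = 2·441 + 0 → 441
gcd(441, 18963): 18963 = 43·441 + 0 → 441
gcd(441, 21609): 21609 = 49·441 + 0 → 441

441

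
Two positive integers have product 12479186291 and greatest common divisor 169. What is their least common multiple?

73841339

Since gcd(p,q)·lcm(p,q) = pq, lcm = 12479186291/169 = 73841339.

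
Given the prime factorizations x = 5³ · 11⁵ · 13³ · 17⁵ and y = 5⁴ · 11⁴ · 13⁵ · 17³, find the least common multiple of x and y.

max exponent per prime: 5⁴ · 11⁵ · 13⁵ · 17⁵ = 53064589820300719375

53064589820300719375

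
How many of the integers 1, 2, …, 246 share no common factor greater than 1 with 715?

Prime factors of 715: 5, 11, 13. Count integers ≤ 246 divisible by none of them.
By inclusion–exclusion: 246 − ⌊246/5⌋ − ⌊246/11⌋ − ⌊246/13⌋ + ⌊246/55⌋ + ⌊246/65⌋ + ⌊246/143⌋ − ⌊246/715⌋ = 165.

165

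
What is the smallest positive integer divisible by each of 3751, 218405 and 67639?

3751 = 11² · 31; 218405 = 5 · 11² · 19²; 67639 = 11² · 13 · 43
lcm takes max exponent of each prime: 5 · 11² · 13 · 19² · 31 · 43 = 3784740245

3784740245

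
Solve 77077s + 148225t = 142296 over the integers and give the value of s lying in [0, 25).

gcd(77077, 148225) = 5929 (Euclid: 148225 = 1·77077 + 71148; 77077 = 1·71148 + 5929; 71148 = 12·5929 + 0), and 5929 | 142296.
Extended Euclid: 77077·(2) + 148225·(-1) = 5929. Scale by 24: s₀ = 48.
General solution s = s₀ + 25k; reducing mod 25 gives s = 23 (and t = -11).

23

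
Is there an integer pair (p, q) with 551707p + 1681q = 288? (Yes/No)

gcd(551707, 1681): 551707 = 328·1681 + 339; 1681 = 4·339 + 325; 339 = 1·325 + 14; 325 = 23·14 + 3; 14 = 4·3 + 2; 3 = 1·2 + 1; 2 = 2·1 + 0 → 1
1 divides 288, so a solution exists.

Yes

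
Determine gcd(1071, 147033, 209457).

gcd(1071, 147033): 147033 = 137·1071 + 306; 1071 = 3·306 + 153; 306 = 2·153 + 0 → 153
gcd(153, 209457): 209457 = 1369·153 + 0 → 153

153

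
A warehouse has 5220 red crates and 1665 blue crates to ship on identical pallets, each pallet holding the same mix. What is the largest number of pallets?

45

Euclid: 5220 = 3·1665 + 225; 1665 = 7·225 + 90; 225 = 2·90 + 45; 90 = 2·45 + 0. Last nonzero remainder: 45.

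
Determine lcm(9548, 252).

9548 = 2² · 7 · 11 · 31; 252 = 2² · 3² · 7
max exponents: 2² · 3² · 7 · 11 · 31 = 85932

85932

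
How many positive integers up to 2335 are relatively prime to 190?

885

190 = 2·5·19. Inclusion–exclusion on these primes:
2335 − ⌊2335/2⌋ − ⌊2335/5⌋ − ⌊2335/19⌋ + ⌊2335/10⌋ + ⌊2335/38⌋ + ⌊2335/95⌋ − ⌊2335/190⌋ = 885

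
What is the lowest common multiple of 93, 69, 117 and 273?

93 = 3 · 31; 69 = 3 · 23; 117 = 3² · 13; 273 = 3 · 7 · 13
lcm takes max exponent of each prime: 3² · 7 · 13 · 23 · 31 = 583947

583947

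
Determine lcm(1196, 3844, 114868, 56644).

1196 = 2² · 13 · 23; 3844 = 2² · 31²; 114868 = 2² · 13 · 47²; 56644 = 2² · 7² · 17²
lcm takes max exponent of each prime: 2² · 7² · 13 · 17² · 23 · 31² · 47² = 35953750968044

35953750968044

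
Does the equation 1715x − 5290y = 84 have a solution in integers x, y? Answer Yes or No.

By Bézout, 1715x − 5290y = 84 has integer solutions iff gcd(1715, 5290) | 84.
Euclid: 5290 = 3·1715 + 145; 1715 = 11·145 + 120; 145 = 1·120 + 25; 120 = 4·25 + 20; 25 = 1·20 + 5; 20 = 4·5 + 0. gcd = 5; 84 mod 5 = 4. No.

No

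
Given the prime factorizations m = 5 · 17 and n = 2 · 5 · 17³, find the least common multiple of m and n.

49130

max exponent per prime: 2 · 5 · 17³ = 49130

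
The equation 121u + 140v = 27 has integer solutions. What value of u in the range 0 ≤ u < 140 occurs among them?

gcd(121, 140) = 1 (Euclid: 140 = 1·121 + 19; 121 = 6·19 + 7; 19 = 2·7 + 5; 7 = 1·5 + 2; 5 = 2·2 + 1; 2 = 2·1 + 0), and 1 | 27.
Extended Euclid: 121·(-59) + 140·(51) = 1. Scale by 27: u₀ = -1593.
General solution u = u₀ + 140t; reducing mod 140 gives u = 87 (and v = -75).

87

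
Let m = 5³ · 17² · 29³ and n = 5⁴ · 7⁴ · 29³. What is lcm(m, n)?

max exponent per prime: 5⁴ · 7⁴ · 17² · 29³ = 10577036763125

10577036763125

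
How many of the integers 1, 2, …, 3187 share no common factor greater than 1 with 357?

357 = 3·7·17. Inclusion–exclusion on these primes:
3187 − ⌊3187/3⌋ − ⌊3187/7⌋ − ⌊3187/17⌋ + ⌊3187/21⌋ + ⌊3187/51⌋ + ⌊3187/119⌋ − ⌊3187/357⌋ = 1714

1714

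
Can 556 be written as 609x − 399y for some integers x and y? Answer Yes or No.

No

gcd(609, 399): 609 = 1·399 + 210; 399 = 1·210 + 189; 210 = 1·189 + 21; 189 = 9·21 + 0 → 21
21 does not divide 556, so a solution does not exist.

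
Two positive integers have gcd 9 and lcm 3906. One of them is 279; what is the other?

Using pq = gcd(p,q)·lcm(p,q) = 9·3906 = 35154, we get q = 35154/279 = 126.

126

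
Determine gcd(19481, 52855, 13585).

11

gcd(19481, 52855): 52855 = 2·19481 + 13893; 19481 = 1·13893 + 5588; 13893 = 2·5588 + 2717; 5588 = 2·2717 + 154; 2717 = 17·154 + 99; 154 = 1·99 + 55; 99 = 1·55 + 44; 55 = 1·44 + 11; 44 = 4·11 + 0 → 11
gcd(11, 13585): 13585 = 1235·11 + 0 → 11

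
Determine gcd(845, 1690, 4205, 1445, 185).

845 = 5 · 13²; 1690 = 2 · 5 · 13²; 4205 = 5 · 29²; 1445 = 5 · 17²; 185 = 5 · 37
gcd takes min exponent of each prime: 5 = 5

5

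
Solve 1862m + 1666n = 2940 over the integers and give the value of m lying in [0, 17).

15

Reduce mod 1666: 1862m ≡ 2940 (mod 1666). With g = gcd(1862, 1666) = 98 dividing 2940, divide through: 19m ≡ 30 (mod 17).
Since gcd(19, 17) = 1, m ≡ 30·(19)⁻¹ ≡ 15 (mod 17). Smallest non-negative: 15.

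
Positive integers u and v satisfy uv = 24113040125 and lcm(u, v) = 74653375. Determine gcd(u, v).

323

From gcd × lcm = uv: gcd = 24113040125 / 74653375 = 323.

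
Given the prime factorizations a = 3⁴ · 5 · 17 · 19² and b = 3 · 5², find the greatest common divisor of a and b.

15

min exponent per shared prime: 3 · 5 = 15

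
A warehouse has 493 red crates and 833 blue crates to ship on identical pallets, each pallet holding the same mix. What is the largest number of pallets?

Euclid: 833 = 1·493 + 340; 493 = 1·340 + 153; 340 = 2·153 + 34; 153 = 4·34 + 17; 34 = 2·17 + 0. Last nonzero remainder: 17.

17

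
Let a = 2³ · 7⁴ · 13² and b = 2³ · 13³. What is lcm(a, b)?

42199976

max exponent per prime: 2³ · 7⁴ · 13³ = 42199976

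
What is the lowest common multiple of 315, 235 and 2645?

315 = 3² · 5 · 7; 235 = 5 · 47; 2645 = 5 · 23²
lcm takes max exponent of each prime: 3² · 5 · 7 · 23² · 47 = 7831845

7831845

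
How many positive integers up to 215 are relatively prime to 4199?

176

Prime factors of 4199: 13, 17, 19. Count integers ≤ 215 divisible by none of them.
By inclusion–exclusion: 215 − ⌊215/13⌋ − ⌊215/17⌋ − ⌊215/19⌋ + ⌊215/221⌋ + ⌊215/247⌋ + ⌊215/323⌋ − ⌊215/4199⌋ = 176.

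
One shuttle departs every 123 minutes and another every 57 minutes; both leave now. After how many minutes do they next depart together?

123 = 3 · 41; 57 = 3 · 19
max exponents: 3 · 19 · 41 = 2337

2337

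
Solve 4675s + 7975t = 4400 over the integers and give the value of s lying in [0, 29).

18

gcd(4675, 7975) = 275 (Euclid: 7975 = 1·4675 + 3300; 4675 = 1·3300 + 1375; 3300 = 2·1375 + 550; 1375 = 2·550 + 275; 550 = 2·275 + 0), and 275 | 4400.
Extended Euclid: 4675·(12) + 7975·(-7) = 275. Scale by 16: s₀ = 192.
General solution s = s₀ + 29k; reducing mod 29 gives s = 18 (and t = -10).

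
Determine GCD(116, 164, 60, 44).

4

gcd(116, 164): 164 = 1·116 + 48; 116 = 2·48 + 20; 48 = 2·20 + 8; 20 = 2·8 + 4; 8 = 2·4 + 0 → 4
gcd(4, 60): 60 = 15·4 + 0 → 4
gcd(4, 44): 44 = 11·4 + 0 → 4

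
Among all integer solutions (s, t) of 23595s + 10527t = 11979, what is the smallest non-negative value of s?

gcd(23595, 10527) = 363 (Euclid: 23595 = 2·10527 + 2541; 10527 = 4·2541 + 363; 2541 = 7·363 + 0), and 363 | 11979.
Extended Euclid: 23595·(-4) + 10527·(9) = 363. Scale by 33: s₀ = -132.
General solution s = s₀ + 29k; reducing mod 29 gives s = 13 (and t = -28).

13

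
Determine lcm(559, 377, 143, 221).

3031457

lcm(559, 377) = 559·377/gcd = 210743/13 = 16211
lcm(16211, 143) = 16211·143/gcd = 2318173/13 = 178321
lcm(178321, 221) = 178321·221/gcd = 39408941/13 = 3031457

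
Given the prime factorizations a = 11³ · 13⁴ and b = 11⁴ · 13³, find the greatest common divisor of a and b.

min exponent per shared prime: 11³ · 13³ = 2924207

2924207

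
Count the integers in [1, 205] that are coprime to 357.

110

Prime factors of 357: 3, 7, 17. Count integers ≤ 205 divisible by none of them.
By inclusion–exclusion: 205 − ⌊205/3⌋ − ⌊205/7⌋ − ⌊205/17⌋ + ⌊205/21⌋ + ⌊205/51⌋ + ⌊205/119⌋ − ⌊205/357⌋ = 110.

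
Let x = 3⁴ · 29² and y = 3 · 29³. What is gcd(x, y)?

min exponent per shared prime: 3 · 29² = 2523

2523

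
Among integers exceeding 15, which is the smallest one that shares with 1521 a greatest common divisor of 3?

21

1521 = 3·507. Any k with gcd(k, 1521) = 3 is a multiple of 3, say 3s, with s coprime to 507.
Need s > 15/3, so s ≥ 6. First s ≥ 6 with gcd(s, 507) = 1 is s = 7. Thus k = 3·7 = 21.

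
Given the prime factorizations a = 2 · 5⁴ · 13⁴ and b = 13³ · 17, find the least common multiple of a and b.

606921250

max exponent per prime: 2 · 5⁴ · 13⁴ · 17 = 606921250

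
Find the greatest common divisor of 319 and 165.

Euclid: 319 = 1·165 + 154; 165 = 1·154 + 11; 154 = 14·11 + 0. Last nonzero remainder: 11.

11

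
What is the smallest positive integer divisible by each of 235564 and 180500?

10629825500

235564 = 2² · 7 · 47 · 179; 180500 = 2² · 5³ · 19²
max exponents: 2² · 5³ · 7 · 19² · 47 · 179 = 10629825500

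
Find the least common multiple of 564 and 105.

gcd first: 564 = 5·105 + 39; 105 = 2·39 + 27; 39 = 1·27 + 12; 27 = 2·12 + 3; 12 = 4·3 + 0 → gcd = 3
lcm = 564·105/gcd = 59220/3 = 19740

19740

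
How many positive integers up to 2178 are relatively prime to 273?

1148

273 = 3·7·13. Inclusion–exclusion on these primes:
2178 − ⌊2178/3⌋ − ⌊2178/7⌋ − ⌊2178/13⌋ + ⌊2178/21⌋ + ⌊2178/39⌋ + ⌊2178/91⌋ − ⌊2178/273⌋ = 1148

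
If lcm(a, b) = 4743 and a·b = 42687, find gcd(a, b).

gcd·lcm = product, so gcd = 42687/4743 = 9.

9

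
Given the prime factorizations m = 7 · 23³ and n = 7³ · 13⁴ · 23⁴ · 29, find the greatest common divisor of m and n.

min exponent per shared prime: 7 · 23³ = 85169

85169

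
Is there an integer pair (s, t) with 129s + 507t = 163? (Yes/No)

No

By Bézout, 129s + 507t = 163 has integer solutions iff gcd(129, 507) | 163.
Euclid: 507 = 3·129 + 120; 129 = 1·120 + 9; 120 = 13·9 + 3; 9 = 3·3 + 0. gcd = 3; 163 mod 3 = 1. No.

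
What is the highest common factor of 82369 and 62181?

49

82369 = 7² · 41²
62181 = 3³ · 7² · 47
Common: 7² = 49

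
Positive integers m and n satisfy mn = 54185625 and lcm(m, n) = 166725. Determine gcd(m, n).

325

gcd·lcm = product, so gcd = 54185625/166725 = 325.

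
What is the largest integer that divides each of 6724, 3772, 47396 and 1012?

4

gcd(6724, 3772): 6724 = 1·3772 + 2952; 3772 = 1·2952 + 820; 2952 = 3·820 + 492; 820 = 1·492 + 328; 492 = 1·328 + 164; 328 = 2·164 + 0 → 164
gcd(164, 47396): 47396 = 289·164 + 0 → 164
gcd(164, 1012): 1012 = 6·164 + 28; 164 = 5·28 + 24; 28 = 1·24 + 4; 24 = 6·4 + 0 → 4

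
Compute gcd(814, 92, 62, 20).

2

gcd(814, 92): 814 = 8·92 + 78; 92 = 1·78 + 14; 78 = 5·14 + 8; 14 = 1·8 + 6; 8 = 1·6 + 2; 6 = 3·2 + 0 → 2
gcd(2, 62): 62 = 31·2 + 0 → 2
gcd(2, 20): 20 = 10·2 + 0 → 2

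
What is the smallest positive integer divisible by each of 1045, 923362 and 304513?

1045 = 5 · 11 · 19; 923362 = 2 · 11 · 19 · 47²; 304513 = 11 · 19 · 31 · 47
lcm takes max exponent of each prime: 2 · 5 · 11 · 19 · 31 · 47² = 143121110

143121110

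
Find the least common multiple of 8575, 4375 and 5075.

6216875

8575 = 5² · 7³; 4375 = 5⁴ · 7; 5075 = 5² · 7 · 29
lcm takes max exponent of each prime: 5⁴ · 7³ · 29 = 6216875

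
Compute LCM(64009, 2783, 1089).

64009 = 11² · 23²; 2783 = 11² · 23; 1089 = 3² · 11²
lcm takes max exponent of each prime: 3² · 11² · 23² = 576081

576081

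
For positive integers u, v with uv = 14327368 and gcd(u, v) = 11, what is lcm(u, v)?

1302488

Since gcd(u,v)·lcm(u,v) = uv, lcm = 14327368/11 = 1302488.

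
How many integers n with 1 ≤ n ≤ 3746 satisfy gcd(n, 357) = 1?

357 = 3·7·17. Inclusion–exclusion on these primes:
3746 − ⌊3746/3⌋ − ⌊3746/7⌋ − ⌊3746/17⌋ + ⌊3746/21⌋ + ⌊3746/51⌋ + ⌊3746/119⌋ − ⌊3746/357⌋ = 2015

2015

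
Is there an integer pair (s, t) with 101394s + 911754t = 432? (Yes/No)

Yes

By Bézout, 101394s + 911754t = 432 has integer solutions iff gcd(101394, 911754) | 432.
Euclid: 911754 = 8·101394 + 100602; 101394 = 1·100602 + 792; 100602 = 127·792 + 18; 792 = 44·18 + 0. gcd = 18; 432 mod 18 = 0. Yes.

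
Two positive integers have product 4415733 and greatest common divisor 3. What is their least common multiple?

Since gcd(p,q)·lcm(p,q) = pq, lcm = 4415733/3 = 1471911.

1471911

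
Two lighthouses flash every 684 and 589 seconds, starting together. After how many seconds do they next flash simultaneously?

21204

684 = 2² · 3² · 19; 589 = 19 · 31
max exponents: 2² · 3² · 19 · 31 = 21204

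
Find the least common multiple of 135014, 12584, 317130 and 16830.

lcm(135014, 12584) = 135014·12584/gcd = 1699016176/22 = 77228008
lcm(77228008, 317130) = 77228008·317130/gcd = 24491318177040/22 = 1113241735320
lcm(1113241735320, 16830) = 1113241735320·16830/gcd = 18735858405435600/5610 = 3339725205960

3339725205960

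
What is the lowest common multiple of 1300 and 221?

gcd first: 1300 = 5·221 + 195; 221 = 1·195 + 26; 195 = 7·26 + 13; 26 = 2·13 + 0 → gcd = 13
lcm = 1300·221/gcd = 287300/13 = 22100

22100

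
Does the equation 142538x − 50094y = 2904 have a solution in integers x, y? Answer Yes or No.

gcd(142538, 50094): 142538 = 2·50094 + 42350; 50094 = 1·42350 + 7744; 42350 = 5·7744 + 3630; 7744 = 2·3630 + 484; 3630 = 7·484 + 242; 484 = 2·242 + 0 → 242
242 divides 2904, so a solution exists.

Yes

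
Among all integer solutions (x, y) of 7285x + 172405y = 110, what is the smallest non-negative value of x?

17631

Euclid: 172405 = 23·7285 + 4850; 7285 = 1·4850 + 2435; 4850 = 1·2435 + 2415; 2435 = 1·2415 + 20; 2415 = 120·20 + 15; 20 = 1·15 + 5; 15 = 3·5 + 0 → gcd = 5; 110 = 5·22.
Back-substitution yields 7285·(8638) + 172405·(-365) = 5, so one solution is x = 8638·22 = 190036, y = -365·22 = -8030.
Solutions in x differ by 172405/5 = 34481; the one in [0, 34481) is 190036 mod 34481 = 17631.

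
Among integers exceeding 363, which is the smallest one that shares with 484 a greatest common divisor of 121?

605

Multiples of 121 above 363: 121·4, 121·5, … . Need the cofactor coprime to 484/121 = 4.
Checking s = 4, 5, … the first with gcd(s, 4) = 1 is s = 5, giving 605.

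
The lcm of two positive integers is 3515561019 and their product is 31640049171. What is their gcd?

9

gcd·lcm = product, so gcd = 31640049171/3515561019 = 9.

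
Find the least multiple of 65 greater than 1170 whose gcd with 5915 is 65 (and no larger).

5915 = 65·91. Any m with gcd(m, 5915) = 65 is a multiple of 65, say 65s, with s coprime to 91.
Need s > 1170/65, so s ≥ 19. First s ≥ 19 with gcd(s, 91) = 1 is s = 19. Thus m = 65·19 = 1235.

1235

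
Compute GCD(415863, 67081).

415863 = 3² · 7² · 23 · 41
67081 = 7² · 37²
Common: 7² = 49

49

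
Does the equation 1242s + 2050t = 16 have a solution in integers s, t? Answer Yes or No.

Yes

By Bézout, 1242s + 2050t = 16 has integer solutions iff gcd(1242, 2050) | 16.
Euclid: 2050 = 1·1242 + 808; 1242 = 1·808 + 434; 808 = 1·434 + 374; 434 = 1·374 + 60; 374 = 6·60 + 14; 60 = 4·14 + 4; 14 = 3·4 + 2; 4 = 2·2 + 0. gcd = 2; 16 mod 2 = 0. Yes.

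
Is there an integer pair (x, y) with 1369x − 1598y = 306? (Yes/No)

Yes

By Bézout, 1369x − 1598y = 306 has integer solutions iff gcd(1369, 1598) | 306.
Euclid: 1598 = 1·1369 + 229; 1369 = 5·229 + 224; 229 = 1·224 + 5; 224 = 44·5 + 4; 5 = 1·4 + 1; 4 = 4·1 + 0. gcd = 1; 306 mod 1 = 0. Yes.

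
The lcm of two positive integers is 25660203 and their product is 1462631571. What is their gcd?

gcd·lcm = product, so gcd = 1462631571/25660203 = 57.

57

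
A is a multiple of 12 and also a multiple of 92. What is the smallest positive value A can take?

276

gcd first: 92 = 7·12 + 8; 12 = 1·8 + 4; 8 = 2·4 + 0 → gcd = 4
lcm = 12·92/gcd = 1104/4 = 276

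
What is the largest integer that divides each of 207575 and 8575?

Euclid: 207575 = 24·8575 + 1775; 8575 = 4·1775 + 1475; 1775 = 1·1475 + 300; 1475 = 4·300 + 275; 300 = 1·275 + 25; 275 = 11·25 + 0. Last nonzero remainder: 25.

25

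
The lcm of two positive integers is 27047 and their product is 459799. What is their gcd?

17

gcd·lcm = product, so gcd = 459799/27047 = 17.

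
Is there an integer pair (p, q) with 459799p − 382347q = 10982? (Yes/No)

Yes

By Bézout, 459799p − 382347q = 10982 has integer solutions iff gcd(459799, 382347) | 10982.
Euclid: 459799 = 1·382347 + 77452; 382347 = 4·77452 + 72539; 77452 = 1·72539 + 4913; 72539 = 14·4913 + 3757; 4913 = 1·3757 + 1156; 3757 = 3·1156 + 289; 1156 = 4·289 + 0. gcd = 289; 10982 mod 289 = 0. Yes.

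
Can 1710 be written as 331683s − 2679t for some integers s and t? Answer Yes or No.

gcd(331683, 2679): 331683 = 123·2679 + 2166; 2679 = 1·2166 + 513; 2166 = 4·513 + 114; 513 = 4·114 + 57; 114 = 2·57 + 0 → 57
57 divides 1710, so a solution exists.

Yes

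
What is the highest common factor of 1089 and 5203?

121

1089 = 3² · 11²
5203 = 11² · 43
Common: 11² = 121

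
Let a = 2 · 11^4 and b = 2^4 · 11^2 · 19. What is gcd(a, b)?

242

min exponent per shared prime: 2 · 11^2 = 242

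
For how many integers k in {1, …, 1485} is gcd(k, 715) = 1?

996

715 = 5·11·13. Inclusion–exclusion on these primes:
1485 − ⌊1485/5⌋ − ⌊1485/11⌋ − ⌊1485/13⌋ + ⌊1485/55⌋ + ⌊1485/65⌋ + ⌊1485/143⌋ − ⌊1485/715⌋ = 996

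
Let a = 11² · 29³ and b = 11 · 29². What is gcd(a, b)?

9251

min exponent per shared prime: 11 · 29² = 9251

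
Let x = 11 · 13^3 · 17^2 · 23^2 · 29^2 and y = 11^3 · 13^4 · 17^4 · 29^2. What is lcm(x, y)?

1412533700344116779

max exponent per prime: 11^3 · 13^4 · 17^4 · 23^2 · 29^2 = 1412533700344116779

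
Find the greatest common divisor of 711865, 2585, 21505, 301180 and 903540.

711865 = 5 · 7 · 11 · 43²; 2585 = 5 · 11 · 47; 21505 = 5 · 11 · 17 · 23; 301180 = 2² · 5 · 11 · 37²; 903540 = 2² · 3 · 5 · 11 · 37²
gcd takes min exponent of each prime: 5 · 11 = 55

55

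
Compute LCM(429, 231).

3003

gcd first: 429 = 1·231 + 198; 231 = 1·198 + 33; 198 = 6·33 + 0 → gcd = 33
lcm = 429·231/gcd = 99099/33 = 3003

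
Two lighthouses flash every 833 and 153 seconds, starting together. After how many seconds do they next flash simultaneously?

7497

833 = 7² · 17; 153 = 3² · 17
max exponents: 3² · 7² · 17 = 7497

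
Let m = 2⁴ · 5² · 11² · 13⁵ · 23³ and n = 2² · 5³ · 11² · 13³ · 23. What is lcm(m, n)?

1093240307302000

max exponent per prime: 2⁴ · 5³ · 11² · 13⁵ · 23³ = 1093240307302000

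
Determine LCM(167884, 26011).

229833196

167884 = 2² · 19 · 47²; 26011 = 19 · 37²
max exponents: 2² · 19 · 37² · 47² = 229833196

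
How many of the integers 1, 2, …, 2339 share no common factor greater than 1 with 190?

886

190 = 2·5·19. Inclusion–exclusion on these primes:
2339 − ⌊2339/2⌋ − ⌊2339/5⌋ − ⌊2339/19⌋ + ⌊2339/10⌋ + ⌊2339/38⌋ + ⌊2339/95⌋ − ⌊2339/190⌋ = 886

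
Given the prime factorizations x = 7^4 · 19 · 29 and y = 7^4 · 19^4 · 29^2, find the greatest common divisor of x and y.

min exponent per shared prime: 7^4 · 19 · 29 = 1322951

1322951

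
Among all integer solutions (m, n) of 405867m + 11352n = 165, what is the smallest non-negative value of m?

gcd(405867, 11352) = 33 (Euclid: 405867 = 35·11352 + 8547; 11352 = 1·8547 + 2805; 8547 = 3·2805 + 132; 2805 = 21·132 + 33; 132 = 4·33 + 0), and 33 | 165.
Extended Euclid: 405867·(-85) + 11352·(3039) = 33. Scale by 5: m₀ = -425.
General solution m = m₀ + 344t; reducing mod 344 gives m = 263 (and n = -9403).

263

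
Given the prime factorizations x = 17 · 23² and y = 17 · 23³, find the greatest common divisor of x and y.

8993

min exponent per shared prime: 17 · 23² = 8993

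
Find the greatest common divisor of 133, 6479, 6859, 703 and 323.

19

133 = 7 · 19; 6479 = 11 · 19 · 31; 6859 = 19³; 703 = 19 · 37; 323 = 17 · 19
gcd takes min exponent of each prime: 19 = 19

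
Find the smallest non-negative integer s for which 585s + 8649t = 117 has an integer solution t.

769

Reduce mod 8649: 585s ≡ 117 (mod 8649). With g = gcd(585, 8649) = 9 dividing 117, divide through: 65s ≡ 13 (mod 961).
Since gcd(65, 961) = 1, s ≡ 13·(65)⁻¹ ≡ 769 (mod 961). Smallest non-negative: 769.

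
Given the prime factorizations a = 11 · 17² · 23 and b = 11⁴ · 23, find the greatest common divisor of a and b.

253

min exponent per shared prime: 11 · 23 = 253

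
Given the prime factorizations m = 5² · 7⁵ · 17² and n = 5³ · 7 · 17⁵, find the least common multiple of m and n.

max exponent per prime: 5³ · 7⁵ · 17⁵ = 2982942074875

2982942074875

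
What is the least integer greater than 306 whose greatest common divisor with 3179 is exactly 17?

323

Multiples of 17 above 306: 17·19, 17·20, … . Need the cofactor coprime to 3179/17 = 187.
Checking s = 19, 20, … the first with gcd(s, 187) = 1 is s = 19, giving 323.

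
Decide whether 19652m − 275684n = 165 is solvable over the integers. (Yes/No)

By Bézout, 19652m − 275684n = 165 has integer solutions iff gcd(19652, 275684) | 165.
Euclid: 275684 = 14·19652 + 556; 19652 = 35·556 + 192; 556 = 2·192 + 172; 192 = 1·172 + 20; 172 = 8·20 + 12; 20 = 1·12 + 8; 12 = 1·8 + 4; 8 = 2·4 + 0. gcd = 4; 165 mod 4 = 1. No.

No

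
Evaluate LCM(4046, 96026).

gcd first: 96026 = 23·4046 + 2968; 4046 = 1·2968 + 1078; 2968 = 2·1078 + 812; 1078 = 1·812 + 266; 812 = 3·266 + 14; 266 = 19·14 + 0 → gcd = 14
lcm = 4046·96026/gcd = 388521196/14 = 27751514

27751514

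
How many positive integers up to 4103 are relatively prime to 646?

1829

646 = 2·17·19. Inclusion–exclusion on these primes:
4103 − ⌊4103/2⌋ − ⌊4103/17⌋ − ⌊4103/19⌋ + ⌊4103/34⌋ + ⌊4103/38⌋ + ⌊4103/323⌋ − ⌊4103/646⌋ = 1829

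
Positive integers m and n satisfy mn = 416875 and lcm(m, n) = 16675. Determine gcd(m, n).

gcd·lcm = product, so gcd = 416875/16675 = 25.

25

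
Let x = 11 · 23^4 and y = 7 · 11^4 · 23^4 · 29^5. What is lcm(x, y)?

588261077663357483

max exponent per prime: 7 · 11^4 · 23^4 · 29^5 = 588261077663357483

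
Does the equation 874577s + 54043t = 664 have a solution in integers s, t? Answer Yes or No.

By Bézout, 874577s + 54043t = 664 has integer solutions iff gcd(874577, 54043) | 664.
Euclid: 874577 = 16·54043 + 9889; 54043 = 5·9889 + 4598; 9889 = 2·4598 + 693; 4598 = 6·693 + 440; 693 = 1·440 + 253; 440 = 1·253 + 187; 253 = 1·187 + 66; 187 = 2·66 + 55; 66 = 1·55 + 11; 55 = 5·11 + 0. gcd = 11; 664 mod 11 = 4. No.

No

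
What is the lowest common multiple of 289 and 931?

289 = 17²; 931 = 7² · 19
max exponents: 7² · 17² · 19 = 269059

269059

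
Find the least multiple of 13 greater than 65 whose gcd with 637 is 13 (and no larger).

78

Multiples of 13 above 65: 13·6, 13·7, … . Need the cofactor coprime to 637/13 = 49.
Checking s = 6, 7, … the first with gcd(s, 49) = 1 is s = 6, giving 78.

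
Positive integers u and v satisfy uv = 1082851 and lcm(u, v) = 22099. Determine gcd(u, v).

gcd·lcm = product, so gcd = 1082851/22099 = 49.

49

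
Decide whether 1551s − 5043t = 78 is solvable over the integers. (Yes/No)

Yes

By Bézout, 1551s − 5043t = 78 has integer solutions iff gcd(1551, 5043) | 78.
Euclid: 5043 = 3·1551 + 390; 1551 = 3·390 + 381; 390 = 1·381 + 9; 381 = 42·9 + 3; 9 = 3·3 + 0. gcd = 3; 78 mod 3 = 0. Yes.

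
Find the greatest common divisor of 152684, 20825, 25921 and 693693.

49

152684 = 2² · 7² · 19 · 41; 20825 = 5² · 7² · 17; 25921 = 7² · 23²; 693693 = 3² · 7² · 11² · 13
gcd takes min exponent of each prime: 7² = 49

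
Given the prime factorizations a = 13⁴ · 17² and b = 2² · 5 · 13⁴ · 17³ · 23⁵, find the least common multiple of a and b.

18062977839483980

max exponent per prime: 2² · 5 · 13⁴ · 17³ · 23⁵ = 18062977839483980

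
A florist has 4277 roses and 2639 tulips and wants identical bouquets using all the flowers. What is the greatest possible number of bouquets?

91

4277 = 7 · 13 · 47
2639 = 7 · 13 · 29
Common: 7 · 13 = 91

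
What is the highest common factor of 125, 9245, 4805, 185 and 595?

5

gcd(125, 9245): 9245 = 73·125 + 120; 125 = 1·120 + 5; 120 = 24·5 + 0 → 5
gcd(5, 4805): 4805 = 961·5 + 0 → 5
gcd(5, 185): 185 = 37·5 + 0 → 5
gcd(5, 595): 595 = 119·5 + 0 → 5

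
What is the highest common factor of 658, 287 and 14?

7

gcd(658, 287): 658 = 2·287 + 84; 287 = 3·84 + 35; 84 = 2·35 + 14; 35 = 2·14 + 7; 14 = 2·7 + 0 → 7
gcd(7, 14): 14 = 2·7 + 0 → 7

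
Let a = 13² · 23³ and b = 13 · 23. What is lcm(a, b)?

max exponent per prime: 13² · 23³ = 2056223

2056223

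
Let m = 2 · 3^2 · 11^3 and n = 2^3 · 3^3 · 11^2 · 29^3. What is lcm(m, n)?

max exponent per prime: 2^3 · 3^3 · 11^3 · 29^3 = 7011739944

7011739944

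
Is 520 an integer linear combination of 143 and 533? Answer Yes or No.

By Bézout, 143u + 533v = 520 has integer solutions iff gcd(143, 533) | 520.
Euclid: 533 = 3·143 + 104; 143 = 1·104 + 39; 104 = 2·39 + 26; 39 = 1·26 + 13; 26 = 2·13 + 0. gcd = 13; 520 mod 13 = 0. Yes.

Yes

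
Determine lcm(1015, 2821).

gcd first: 2821 = 2·1015 + 791; 1015 = 1·791 + 224; 791 = 3·224 + 119; 224 = 1·119 + 105; 119 = 1·105 + 14; 105 = 7·14 + 7; 14 = 2·7 + 0 → gcd = 7
lcm = 1015·2821/gcd = 2863315/7 = 409045

409045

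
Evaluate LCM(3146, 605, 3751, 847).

3413410

3146 = 2 · 11² · 13; 605 = 5 · 11²; 3751 = 11² · 31; 847 = 7 · 11²
lcm takes max exponent of each prime: 2 · 5 · 7 · 11² · 13 · 31 = 3413410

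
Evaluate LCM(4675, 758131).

322205675

4675 = 5² · 11 · 17; 758131 = 11 · 41³
max exponents: 5² · 11 · 17 · 41³ = 322205675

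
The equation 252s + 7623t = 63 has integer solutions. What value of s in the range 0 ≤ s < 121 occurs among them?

91

Euclid: 7623 = 30·252 + 63; 252 = 4·63 + 0 → gcd = 63; 63 = 63·1.
Back-substitution yields 252·(-30) + 7623·(1) = 63, so one solution is s = -30·1 = -30, t = 1·1 = 1.
Solutions in s differ by 7623/63 = 121; the one in [0, 121) is -30 mod 121 = 91.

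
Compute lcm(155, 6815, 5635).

lcm(155, 6815) = 155·6815/gcd = 1056325/5 = 211265
lcm(211265, 5635) = 211265·5635/gcd = 1190478275/5 = 238095655

238095655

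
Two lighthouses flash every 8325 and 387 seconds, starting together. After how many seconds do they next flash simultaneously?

357975

8325 = 3² · 5² · 37; 387 = 3² · 43
max exponents: 3² · 5² · 37 · 43 = 357975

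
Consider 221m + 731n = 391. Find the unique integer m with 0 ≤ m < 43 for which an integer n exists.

15

Reduce mod 731: 221m ≡ 391 (mod 731). With g = gcd(221, 731) = 17 dividing 391, divide through: 13m ≡ 23 (mod 43).
Since gcd(13, 43) = 1, m ≡ 23·(13)⁻¹ ≡ 15 (mod 43). Smallest non-negative: 15.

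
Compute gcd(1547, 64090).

221

1547 = 7 · 13 · 17
64090 = 2 · 5 · 13 · 17 · 29
Common: 13 · 17 = 221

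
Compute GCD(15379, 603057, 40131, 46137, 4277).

91

gcd(15379, 603057): 603057 = 39·15379 + 3276; 15379 = 4·3276 + 2275; 3276 = 1·2275 + 1001; 2275 = 2·1001 + 273; 1001 = 3·273 + 182; 273 = 1·182 + 91; 182 = 2·91 + 0 → 91
gcd(91, 40131): 40131 = 441·91 + 0 → 91
gcd(91, 46137): 46137 = 507·91 + 0 → 91
gcd(91, 4277): 4277 = 47·91 + 0 → 91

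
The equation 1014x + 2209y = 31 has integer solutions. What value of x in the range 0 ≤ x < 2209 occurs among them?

2050

gcd(1014, 2209) = 1 (Euclid: 2209 = 2·1014 + 181; 1014 = 5·181 + 109; 181 = 1·109 + 72; 109 = 1·72 + 37; 72 = 1·37 + 35; 37 = 1·35 + 2; 35 = 17·2 + 1; 2 = 2·1 + 0), and 1 | 31.
Extended Euclid: 1014·(-1074) + 2209·(493) = 1. Scale by 31: x₀ = -33294.
General solution x = x₀ + 2209t; reducing mod 2209 gives x = 2050 (and y = -941).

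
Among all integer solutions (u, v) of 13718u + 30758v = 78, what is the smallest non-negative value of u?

gcd(13718, 30758) = 2 (Euclid: 30758 = 2·13718 + 3322; 13718 = 4·3322 + 430; 3322 = 7·430 + 312; 430 = 1·312 + 118; 312 = 2·118 + 76; 118 = 1·76 + 42; 76 = 1·42 + 34; 42 = 1·34 + 8; 34 = 4·8 + 2; 8 = 4·2 + 0), and 2 | 78.
Extended Euclid: 13718·(-3648) + 30758·(1627) = 2. Scale by 39: u₀ = -142272.
General solution u = u₀ + 15379t; reducing mod 15379 gives u = 11518 (and v = -5137).

11518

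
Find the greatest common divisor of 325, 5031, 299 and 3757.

325 = 5² · 13; 5031 = 3² · 13 · 43; 299 = 13 · 23; 3757 = 13 · 17²
gcd takes min exponent of each prime: 13 = 13

13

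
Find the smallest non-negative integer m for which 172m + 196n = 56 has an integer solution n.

14

Euclid: 196 = 1·172 + 24; 172 = 7·24 + 4; 24 = 6·4 + 0 → gcd = 4; 56 = 4·14.
Back-substitution yields 172·(8) + 196·(-7) = 4, so one solution is m = 8·14 = 112, n = -7·14 = -98.
Solutions in m differ by 196/4 = 49; the one in [0, 49) is 112 mod 49 = 14.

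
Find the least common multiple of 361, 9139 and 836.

7640204

361 = 19²; 9139 = 13 · 19 · 37; 836 = 2² · 11 · 19
lcm takes max exponent of each prime: 2² · 11 · 13 · 19² · 37 = 7640204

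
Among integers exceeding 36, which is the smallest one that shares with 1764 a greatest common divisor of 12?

gcd(a, 1764) = 12 forces 12 | a; write a = 12s. Then gcd(12s, 12·147) = 12·gcd(s, 147), so need gcd(s, 147) = 1.
12s > 36 gives s ≥ 4. The least s ≥ 4 coprime to 147 is 4, so a = 12·4 = 48.

48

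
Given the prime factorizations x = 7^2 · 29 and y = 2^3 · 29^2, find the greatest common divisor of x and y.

29

min exponent per shared prime: 29 = 29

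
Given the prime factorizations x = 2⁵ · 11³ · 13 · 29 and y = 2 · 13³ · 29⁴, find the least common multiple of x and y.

max exponent per prime: 2⁵ · 11³ · 13³ · 29⁴ = 66183553637344

66183553637344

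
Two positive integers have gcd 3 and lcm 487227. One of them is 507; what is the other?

2883

p·q = gcd·lcm = 3·487227 = 1461681, so q = 1461681/507 = 2883.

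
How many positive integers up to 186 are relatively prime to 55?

136

55 = 5·11. Inclusion–exclusion on these primes:
186 − ⌊186/5⌋ − ⌊186/11⌋ + ⌊186/55⌋ = 136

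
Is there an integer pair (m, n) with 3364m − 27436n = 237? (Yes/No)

No

By Bézout, 3364m − 27436n = 237 has integer solutions iff gcd(3364, 27436) | 237.
Euclid: 27436 = 8·3364 + 524; 3364 = 6·524 + 220; 524 = 2·220 + 84; 220 = 2·84 + 52; 84 = 1·52 + 32; 52 = 1·32 + 20; 32 = 1·20 + 12; 20 = 1·12 + 8; 12 = 1·8 + 4; 8 = 2·4 + 0. gcd = 4; 237 mod 4 = 1. No.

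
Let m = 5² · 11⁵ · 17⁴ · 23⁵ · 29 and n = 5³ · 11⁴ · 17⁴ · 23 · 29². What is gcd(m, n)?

20390706274675

min exponent per shared prime: 5² · 11⁴ · 17⁴ · 23 · 29 = 20390706274675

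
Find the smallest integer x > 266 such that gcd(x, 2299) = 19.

gcd(x, 2299) = 19 forces 19 | x; write x = 19s. Then gcd(19s, 19·121) = 19·gcd(s, 121), so need gcd(s, 121) = 1.
19s > 266 gives s ≥ 15. The least s ≥ 15 coprime to 121 is 15, so x = 19·15 = 285.

285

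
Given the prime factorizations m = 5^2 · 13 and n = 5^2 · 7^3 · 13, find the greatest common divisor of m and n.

325

min exponent per shared prime: 5^2 · 13 = 325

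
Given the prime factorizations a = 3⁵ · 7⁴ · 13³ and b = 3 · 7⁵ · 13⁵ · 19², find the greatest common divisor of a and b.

15824991

min exponent per shared prime: 3 · 7⁴ · 13³ = 15824991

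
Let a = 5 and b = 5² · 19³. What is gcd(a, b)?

5

min exponent per shared prime: 5 = 5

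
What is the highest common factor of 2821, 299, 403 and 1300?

13

2821 = 7 · 13 · 31; 299 = 13 · 23; 403 = 13 · 31; 1300 = 2² · 5² · 13
gcd takes min exponent of each prime: 13 = 13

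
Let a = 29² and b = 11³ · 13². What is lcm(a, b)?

max exponent per prime: 11³ · 13² · 29² = 189173699

189173699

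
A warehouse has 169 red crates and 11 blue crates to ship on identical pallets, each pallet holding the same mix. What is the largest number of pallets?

1

169 = 13²
11 = 11
Common: 1 = 1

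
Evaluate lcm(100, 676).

gcd first: 676 = 6·100 + 76; 100 = 1·76 + 24; 76 = 3·24 + 4; 24 = 6·4 + 0 → gcd = 4
lcm = 100·676/gcd = 67600/4 = 16900

16900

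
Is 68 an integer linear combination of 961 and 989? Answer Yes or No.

gcd(961, 989): 989 = 1·961 + 28; 961 = 34·28 + 9; 28 = 3·9 + 1; 9 = 9·1 + 0 → 1
1 divides 68, so a solution exists.

Yes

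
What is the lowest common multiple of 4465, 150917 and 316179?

12557048985

lcm(4465, 150917) = 4465·150917/gcd = 673844405/893 = 754585
lcm(754585, 316179) = 754585·316179/gcd = 238583930715/19 = 12557048985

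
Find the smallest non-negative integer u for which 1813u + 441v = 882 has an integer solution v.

0

gcd(1813, 441) = 49 (Euclid: 1813 = 4·441 + 49; 441 = 9·49 + 0), and 49 | 882.
Extended Euclid: 1813·(1) + 441·(-4) = 49. Scale by 18: u₀ = 18.
General solution u = u₀ + 9t; reducing mod 9 gives u = 0 (and v = 2).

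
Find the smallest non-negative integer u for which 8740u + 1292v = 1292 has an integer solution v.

Euclid: 8740 = 6·1292 + 988; 1292 = 1·988 + 304; 988 = 3·304 + 76; 304 = 4·76 + 0 → gcd = 76; 1292 = 76·17.
Back-substitution yields 8740·(4) + 1292·(-27) = 76, so one solution is u = 4·17 = 68, v = -27·17 = -459.
Solutions in u differ by 1292/76 = 17; the one in [0, 17) is 68 mod 17 = 0.

0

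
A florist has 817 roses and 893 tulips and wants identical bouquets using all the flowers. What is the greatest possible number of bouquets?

19

Euclid: 893 = 1·817 + 76; 817 = 10·76 + 57; 76 = 1·57 + 19; 57 = 3·19 + 0. Last nonzero remainder: 19.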